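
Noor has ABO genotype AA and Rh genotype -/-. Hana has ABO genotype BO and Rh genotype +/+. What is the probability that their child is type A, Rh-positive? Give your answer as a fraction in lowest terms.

1/2

ABO cross AA × BO → offspring phenotypes: 1/2 A, 1/2 AB.
Rh cross -/- × +/+ → 1 Rh+.
Independent loci: P(type A, Rh-positive) = 1/2 × 1 = 1/2.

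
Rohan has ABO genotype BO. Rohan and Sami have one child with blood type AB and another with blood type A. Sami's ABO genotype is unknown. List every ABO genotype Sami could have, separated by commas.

AA, AB, AO

For each candidate genotype of Sami, check whether crossing it with BO can produce every observed child phenotype.
  AA → possible child types {A, AB} ✓
  AB → possible child types {A, B, AB} ✓
  AO → possible child types {O, A, B, AB} ✓
  BB → possible child types {B} ✗
  BO → possible child types {O, B} ✗
  OO → possible child types {O, B} ✗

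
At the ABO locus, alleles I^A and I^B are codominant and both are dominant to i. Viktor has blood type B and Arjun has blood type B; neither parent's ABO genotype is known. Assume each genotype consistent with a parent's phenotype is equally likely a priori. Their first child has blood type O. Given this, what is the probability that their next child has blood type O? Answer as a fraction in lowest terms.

1/4

Possible genotypes: Viktor ∈ {I^B I^B, I^B i}; Arjun ∈ {I^B I^B, I^B i}.
Weight each parental genotype pair by prior × P(type-O child):
  I^B i × I^B i: posterior weight 1; P(next child type O) = 1/4.
Weighted sum = 1/4.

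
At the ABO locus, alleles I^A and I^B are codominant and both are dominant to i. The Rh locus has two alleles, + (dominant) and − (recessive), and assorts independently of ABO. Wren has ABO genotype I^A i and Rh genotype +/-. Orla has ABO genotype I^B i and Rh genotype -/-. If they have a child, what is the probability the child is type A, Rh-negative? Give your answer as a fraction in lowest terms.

1/8

ABO cross I^A i × I^B i → offspring phenotypes: 1/4 O, 1/4 A, 1/4 B, 1/4 AB.
Rh cross +/- × -/- → 1/2 Rh+, 1/2 Rh-.
Independent loci: P(type A, Rh-negative) = 1/4 × 1/2 = 1/8.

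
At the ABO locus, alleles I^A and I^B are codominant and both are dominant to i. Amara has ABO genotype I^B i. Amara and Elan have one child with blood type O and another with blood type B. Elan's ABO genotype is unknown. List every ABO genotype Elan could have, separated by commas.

For each candidate genotype of Elan, check whether crossing it with I^B i can produce every observed child phenotype.
  I^A I^A → possible child types {A, AB} ✗
  I^A I^B → possible child types {A, B, AB} ✗
  I^A i → possible child types {O, A, B, AB} ✓
  I^B I^B → possible child types {B} ✗
  I^B i → possible child types {O, B} ✓
  i i → possible child types {O, B} ✓

I^A i, I^B i, i i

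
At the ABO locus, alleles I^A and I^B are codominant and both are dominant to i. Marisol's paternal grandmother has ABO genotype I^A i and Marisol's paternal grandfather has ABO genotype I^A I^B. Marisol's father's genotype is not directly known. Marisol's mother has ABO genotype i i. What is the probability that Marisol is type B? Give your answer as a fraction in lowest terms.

1/4

Marisol's father's ABO genotype from I^A i × I^A I^B: 1/4 I^A I^A, 1/4 I^A I^B, 1/4 I^A i, 1/4 I^B i.
Crossing each possibility with the mother i i and summing P(type B): 1/4·0 + 1/4·1/2 + 1/4·0 + 1/4·1/2 = 1/4.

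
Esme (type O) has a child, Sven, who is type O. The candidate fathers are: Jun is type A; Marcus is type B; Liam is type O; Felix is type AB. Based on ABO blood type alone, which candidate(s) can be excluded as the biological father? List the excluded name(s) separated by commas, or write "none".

Felix

A candidate is excluded only if no genotype consistent with his phenotype could produce a type O child with a type O mother.
Felix (type AB): no genotype consistent with that phenotype can produce a type-O child with a type-O mother.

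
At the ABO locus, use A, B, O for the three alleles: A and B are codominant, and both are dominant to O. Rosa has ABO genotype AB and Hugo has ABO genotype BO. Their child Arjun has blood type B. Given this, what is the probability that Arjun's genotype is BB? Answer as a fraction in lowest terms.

Cross AB × BO → 1/4 AB, 1/4 AO, 1/4 BB, 1/4 BO.
Type-B genotypes among offspring: BB (1/4), BO (1/4); total 1/2.
P(BB | type B) = (1/4) / (1/2) = 1/2.

1/2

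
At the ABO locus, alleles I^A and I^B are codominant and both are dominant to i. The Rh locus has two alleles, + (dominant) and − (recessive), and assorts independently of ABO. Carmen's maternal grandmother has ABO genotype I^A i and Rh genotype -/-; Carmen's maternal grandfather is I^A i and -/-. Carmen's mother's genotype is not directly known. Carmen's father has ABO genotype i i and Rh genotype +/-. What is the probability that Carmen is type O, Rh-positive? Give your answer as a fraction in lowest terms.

1/4

Carmen's mother's ABO genotype from I^A i × I^A i: 1/4 I^A I^A, 1/2 I^A i, 1/4 i i.
Crossing each possibility with the father i i and summing P(type O): 1/4·0 + 1/2·1/2 + 1/4·1 = 1/2.
Similarly for Rh via the mother's Rh distribution: P(Rh+) = 1/2.
Independent loci: 1/2 × 1/2 = 1/4.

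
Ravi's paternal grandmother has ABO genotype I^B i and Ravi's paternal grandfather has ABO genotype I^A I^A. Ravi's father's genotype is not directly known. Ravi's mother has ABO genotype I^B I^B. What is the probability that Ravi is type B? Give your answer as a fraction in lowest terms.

1/2

Ravi's father's ABO genotype from I^B i × I^A I^A: 1/2 I^A I^B, 1/2 I^A i.
Crossing each possibility with the mother I^B I^B and summing P(type B): 1/2·1/2 + 1/2·1/2 = 1/2.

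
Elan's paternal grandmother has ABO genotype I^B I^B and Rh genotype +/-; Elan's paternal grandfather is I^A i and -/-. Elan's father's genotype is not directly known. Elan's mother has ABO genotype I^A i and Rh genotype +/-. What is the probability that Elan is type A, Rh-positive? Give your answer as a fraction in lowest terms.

15/64

Elan's father's ABO genotype from I^B I^B × I^A i: 1/2 I^A I^B, 1/2 I^B i.
Crossing each possibility with the mother I^A i and summing P(type A): 1/2·1/2 + 1/2·1/4 = 3/8.
Similarly for Rh via the father's Rh distribution: P(Rh+) = 5/8.
Independent loci: 3/8 × 5/8 = 15/64.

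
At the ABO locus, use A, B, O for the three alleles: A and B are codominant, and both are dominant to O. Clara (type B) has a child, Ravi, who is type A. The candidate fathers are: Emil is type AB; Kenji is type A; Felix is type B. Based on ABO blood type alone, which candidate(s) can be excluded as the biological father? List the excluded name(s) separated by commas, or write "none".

A candidate is excluded only if no genotype consistent with his phenotype could produce a type A child with a type B mother.
Felix (type B): no genotype consistent with that phenotype can produce a type-A child with a type-B mother.

Felix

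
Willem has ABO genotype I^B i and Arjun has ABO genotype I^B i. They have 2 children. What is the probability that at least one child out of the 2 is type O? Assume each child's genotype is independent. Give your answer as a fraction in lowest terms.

7/16

ABO cross I^B i × I^B i → 1/4 O, 3/4 B.
So P(type O) = 1/4 per child.
P(none) = (3/4)^2 = 9/16; P(at least one) = 1 − 9/16 = 7/16.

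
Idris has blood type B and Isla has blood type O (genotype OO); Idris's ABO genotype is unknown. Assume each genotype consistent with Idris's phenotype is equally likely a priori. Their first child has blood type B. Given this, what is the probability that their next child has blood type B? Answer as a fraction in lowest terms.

5/6

Possible genotypes: Idris ∈ {BB, BO}; Isla ∈ {OO}.
Weight each parental genotype pair by prior × P(type-B child):
  BB × OO: posterior weight 2/3; P(next child type B) = 1.
  BO × OO: posterior weight 1/3; P(next child type B) = 1/2.
Weighted sum = 5/6.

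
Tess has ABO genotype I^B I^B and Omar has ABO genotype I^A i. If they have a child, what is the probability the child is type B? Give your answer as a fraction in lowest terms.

1/2

ABO cross I^B I^B × I^A i → offspring phenotypes: 1/2 B, 1/2 AB.
So P(type B) = 1/2.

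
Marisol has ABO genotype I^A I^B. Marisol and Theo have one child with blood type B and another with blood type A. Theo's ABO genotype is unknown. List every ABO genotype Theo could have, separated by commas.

I^A I^B, I^A i, I^B i, i i

For each candidate genotype of Theo, check whether crossing it with I^A I^B can produce every observed child phenotype.
  I^A I^A → possible child types {A, AB} ✗
  I^A I^B → possible child types {A, B, AB} ✓
  I^A i → possible child types {A, B, AB} ✓
  I^B I^B → possible child types {B, AB} ✗
  I^B i → possible child types {A, B, AB} ✓
  i i → possible child types {A, B} ✓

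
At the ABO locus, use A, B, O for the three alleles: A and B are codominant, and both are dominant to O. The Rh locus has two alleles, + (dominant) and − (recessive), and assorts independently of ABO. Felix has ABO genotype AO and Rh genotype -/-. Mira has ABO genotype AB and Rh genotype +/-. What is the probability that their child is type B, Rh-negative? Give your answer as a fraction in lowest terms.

ABO cross AO × AB → offspring phenotypes: 1/2 A, 1/4 B, 1/4 AB.
Rh cross -/- × +/- → 1/2 Rh+, 1/2 Rh-.
Independent loci: P(type B, Rh-negative) = 1/4 × 1/2 = 1/8.

1/8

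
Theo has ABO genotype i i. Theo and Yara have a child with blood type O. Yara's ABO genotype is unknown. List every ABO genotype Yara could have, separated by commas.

For each candidate genotype of Yara, check whether crossing it with i i can produce every observed child phenotype.
  I^A I^A → possible child types {A} ✗
  I^A I^B → possible child types {A, B} ✗
  I^A i → possible child types {O, A} ✓
  I^B I^B → possible child types {B} ✗
  I^B i → possible child types {O, B} ✓
  i i → possible child types {O} ✓

I^A i, I^B i, i i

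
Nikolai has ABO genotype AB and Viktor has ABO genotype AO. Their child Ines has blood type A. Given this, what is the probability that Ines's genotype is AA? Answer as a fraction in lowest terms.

1/2

Cross AB × AO → 1/4 AA, 1/4 AB, 1/4 AO, 1/4 BO.
Type-A genotypes among offspring: AA (1/4), AO (1/4); total 1/2.
P(AA | type A) = (1/4) / (1/2) = 1/2.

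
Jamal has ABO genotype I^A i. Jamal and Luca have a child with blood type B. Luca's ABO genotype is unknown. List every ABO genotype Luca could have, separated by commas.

I^A I^B, I^B I^B, I^B i

For each candidate genotype of Luca, check whether crossing it with I^A i can produce every observed child phenotype.
  I^A I^A → possible child types {A} ✗
  I^A I^B → possible child types {A, B, AB} ✓
  I^A i → possible child types {O, A} ✗
  I^B I^B → possible child types {B, AB} ✓
  I^B i → possible child types {O, A, B, AB} ✓
  i i → possible child types {O, A} ✗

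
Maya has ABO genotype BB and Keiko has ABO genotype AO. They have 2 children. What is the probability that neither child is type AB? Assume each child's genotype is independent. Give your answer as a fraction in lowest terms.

ABO cross BB × AO → 1/2 B, 1/2 AB.
So P(type AB) = 1/2 per child.
P(not type AB) = 1/2 for one child; (1/2)^2 = 1/4.

1/4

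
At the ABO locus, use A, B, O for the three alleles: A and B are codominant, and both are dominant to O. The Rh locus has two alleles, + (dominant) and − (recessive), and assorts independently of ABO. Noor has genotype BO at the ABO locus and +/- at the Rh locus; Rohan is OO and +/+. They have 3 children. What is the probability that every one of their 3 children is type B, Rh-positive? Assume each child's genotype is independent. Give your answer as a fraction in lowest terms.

ABO cross BO × OO → 1/2 O, 1/2 B.
Rh cross +/- × +/+ → 1 Rh+; so P(type B, Rh-positive) = 1/2 × 1 = 1/2 per child.
All 3 independent: (1/2)^3 = 1/8.

1/8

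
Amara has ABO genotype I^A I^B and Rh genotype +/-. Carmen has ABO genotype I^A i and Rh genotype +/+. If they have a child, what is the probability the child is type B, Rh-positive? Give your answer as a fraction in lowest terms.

ABO cross I^A I^B × I^A i → offspring phenotypes: 1/2 A, 1/4 B, 1/4 AB.
Rh cross +/- × +/+ → 1 Rh+.
Independent loci: P(type B, Rh-positive) = 1/4 × 1 = 1/4.

1/4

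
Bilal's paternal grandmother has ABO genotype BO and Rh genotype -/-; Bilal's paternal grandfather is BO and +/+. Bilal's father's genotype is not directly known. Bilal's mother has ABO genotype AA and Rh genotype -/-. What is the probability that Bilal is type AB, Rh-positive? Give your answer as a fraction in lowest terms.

1/4

Bilal's father's ABO genotype from BO × BO: 1/4 BB, 1/2 BO, 1/4 OO.
Crossing each possibility with the mother AA and summing P(type AB): 1/4·1 + 1/2·1/2 + 1/4·0 = 1/2.
Similarly for Rh via the father's Rh distribution: P(Rh+) = 1/2.
Independent loci: 1/2 × 1/2 = 1/4.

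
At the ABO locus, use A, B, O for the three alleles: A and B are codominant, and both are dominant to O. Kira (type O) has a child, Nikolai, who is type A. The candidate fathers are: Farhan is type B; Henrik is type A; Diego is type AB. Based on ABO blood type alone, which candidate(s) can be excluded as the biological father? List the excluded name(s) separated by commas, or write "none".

A candidate is excluded only if no genotype consistent with his phenotype could produce a type A child with a type O mother.
Farhan (type B): no genotype consistent with that phenotype can produce a type-A child with a type-O mother.

Farhan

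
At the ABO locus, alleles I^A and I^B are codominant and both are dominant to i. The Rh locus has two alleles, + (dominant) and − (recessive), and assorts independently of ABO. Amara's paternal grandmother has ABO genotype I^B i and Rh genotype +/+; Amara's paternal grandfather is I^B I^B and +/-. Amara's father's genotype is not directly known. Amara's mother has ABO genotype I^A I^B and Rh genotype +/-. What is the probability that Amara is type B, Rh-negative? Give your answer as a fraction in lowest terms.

1/16

Amara's father's ABO genotype from I^B i × I^B I^B: 1/2 I^B I^B, 1/2 I^B i.
Crossing each possibility with the mother I^A I^B and summing P(type B): 1/2·1/2 + 1/2·1/2 = 1/2.
Similarly for Rh via the father's Rh distribution: P(Rh-) = 1/8.
Independent loci: 1/2 × 1/8 = 1/16.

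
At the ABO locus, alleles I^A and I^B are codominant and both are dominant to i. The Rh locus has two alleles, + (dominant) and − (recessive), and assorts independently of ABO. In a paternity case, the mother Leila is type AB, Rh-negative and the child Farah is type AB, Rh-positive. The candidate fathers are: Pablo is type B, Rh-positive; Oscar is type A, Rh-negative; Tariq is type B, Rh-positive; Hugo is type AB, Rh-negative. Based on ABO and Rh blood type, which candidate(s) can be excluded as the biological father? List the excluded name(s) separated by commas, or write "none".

A candidate is excluded only if no genotype consistent with his phenotype could produce a type AB, Rh-positive child with a type AB, Rh-negative mother.
Oscar (type A, Rh-): no genotype consistent with that phenotype can produce a type-AB Rh+ child with a type-AB mother.
Hugo (type AB, Rh-): no genotype consistent with that phenotype can produce a type-AB Rh+ child with a type-AB mother.

Oscar, Hugo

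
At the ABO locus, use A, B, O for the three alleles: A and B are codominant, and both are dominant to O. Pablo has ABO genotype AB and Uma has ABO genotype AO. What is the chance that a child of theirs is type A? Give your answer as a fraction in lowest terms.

ABO cross AB × AO → offspring phenotypes: 1/2 A, 1/4 B, 1/4 AB.
So P(type A) = 1/2.

1/2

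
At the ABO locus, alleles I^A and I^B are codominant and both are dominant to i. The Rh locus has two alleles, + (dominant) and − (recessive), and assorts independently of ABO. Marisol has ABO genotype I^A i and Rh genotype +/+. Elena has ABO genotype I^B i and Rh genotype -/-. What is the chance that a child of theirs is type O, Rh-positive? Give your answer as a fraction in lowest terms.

1/4

ABO cross I^A i × I^B i → offspring phenotypes: 1/4 O, 1/4 A, 1/4 B, 1/4 AB.
Rh cross +/+ × -/- → 1 Rh+.
Independent loci: P(type O, Rh-positive) = 1/4 × 1 = 1/4.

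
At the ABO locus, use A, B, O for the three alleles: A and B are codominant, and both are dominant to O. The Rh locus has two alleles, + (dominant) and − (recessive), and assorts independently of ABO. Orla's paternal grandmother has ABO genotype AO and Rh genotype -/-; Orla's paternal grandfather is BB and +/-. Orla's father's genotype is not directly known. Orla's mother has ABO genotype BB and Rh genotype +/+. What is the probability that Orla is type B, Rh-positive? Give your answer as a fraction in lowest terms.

Orla's father's ABO genotype from AO × BB: 1/2 AB, 1/2 BO.
Crossing each possibility with the mother BB and summing P(type B): 1/2·1/2 + 1/2·1 = 3/4.
Similarly for Rh via the father's Rh distribution: P(Rh+) = 1.
Independent loci: 3/4 × 1 = 3/4.

3/4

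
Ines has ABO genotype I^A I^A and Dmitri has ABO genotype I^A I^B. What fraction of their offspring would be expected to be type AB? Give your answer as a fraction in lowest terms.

1/2

ABO cross I^A I^A × I^A I^B → offspring phenotypes: 1/2 A, 1/2 AB.
So P(type AB) = 1/2.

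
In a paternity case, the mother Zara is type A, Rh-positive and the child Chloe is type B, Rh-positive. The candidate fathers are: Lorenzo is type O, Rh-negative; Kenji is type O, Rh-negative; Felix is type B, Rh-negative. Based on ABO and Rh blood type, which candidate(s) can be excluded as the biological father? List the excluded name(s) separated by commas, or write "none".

Lorenzo, Kenji

A candidate is excluded only if no genotype consistent with his phenotype could produce a type B, Rh-positive child with a type A, Rh-positive mother.
Lorenzo (type O, Rh-): no genotype consistent with that phenotype can produce a type-B Rh+ child with a type-A mother.
Kenji (type O, Rh-): no genotype consistent with that phenotype can produce a type-B Rh+ child with a type-A mother.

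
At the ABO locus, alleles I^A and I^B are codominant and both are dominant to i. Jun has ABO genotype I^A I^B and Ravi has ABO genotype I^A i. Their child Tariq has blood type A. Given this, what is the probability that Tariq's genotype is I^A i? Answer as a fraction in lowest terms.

Cross I^A I^B × I^A i → 1/4 I^A I^A, 1/4 I^A I^B, 1/4 I^A i, 1/4 I^B i.
Type-A genotypes among offspring: I^A I^A (1/4), I^A i (1/4); total 1/2.
P(I^A i | type A) = (1/4) / (1/2) = 1/2.

1/2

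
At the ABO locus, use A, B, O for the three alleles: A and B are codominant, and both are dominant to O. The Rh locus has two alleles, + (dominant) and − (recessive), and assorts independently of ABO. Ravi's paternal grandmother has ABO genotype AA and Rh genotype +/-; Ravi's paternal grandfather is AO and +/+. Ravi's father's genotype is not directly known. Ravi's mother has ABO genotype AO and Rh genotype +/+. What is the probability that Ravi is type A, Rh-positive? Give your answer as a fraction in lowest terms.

Ravi's father's ABO genotype from AA × AO: 1/2 AA, 1/2 AO.
Crossing each possibility with the mother AO and summing P(type A): 1/2·1 + 1/2·3/4 = 7/8.
Similarly for Rh via the father's Rh distribution: P(Rh+) = 1.
Independent loci: 7/8 × 1 = 7/8.

7/8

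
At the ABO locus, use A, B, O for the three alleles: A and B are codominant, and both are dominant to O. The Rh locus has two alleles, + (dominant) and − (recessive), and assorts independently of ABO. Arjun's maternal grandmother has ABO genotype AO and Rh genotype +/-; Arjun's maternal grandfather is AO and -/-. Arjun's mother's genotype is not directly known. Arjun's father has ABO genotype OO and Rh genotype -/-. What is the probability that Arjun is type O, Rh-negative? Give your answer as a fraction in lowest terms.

Arjun's mother's ABO genotype from AO × AO: 1/4 AA, 1/2 AO, 1/4 OO.
Crossing each possibility with the father OO and summing P(type O): 1/4·0 + 1/2·1/2 + 1/4·1 = 1/2.
Similarly for Rh via the mother's Rh distribution: P(Rh-) = 3/4.
Independent loci: 1/2 × 3/4 = 3/8.

3/8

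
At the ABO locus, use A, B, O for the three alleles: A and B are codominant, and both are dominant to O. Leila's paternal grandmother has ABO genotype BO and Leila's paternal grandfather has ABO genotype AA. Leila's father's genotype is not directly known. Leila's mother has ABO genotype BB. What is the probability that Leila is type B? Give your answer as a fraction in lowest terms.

1/2

Leila's father's ABO genotype from BO × AA: 1/2 AB, 1/2 AO.
Crossing each possibility with the mother BB and summing P(type B): 1/2·1/2 + 1/2·1/2 = 1/2.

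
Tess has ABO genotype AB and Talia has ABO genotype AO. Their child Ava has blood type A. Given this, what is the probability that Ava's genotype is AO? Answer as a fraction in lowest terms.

Cross AB × AO → 1/4 AA, 1/4 AB, 1/4 AO, 1/4 BO.
Type-A genotypes among offspring: AA (1/4), AO (1/4); total 1/2.
P(AO | type A) = (1/4) / (1/2) = 1/2.

1/2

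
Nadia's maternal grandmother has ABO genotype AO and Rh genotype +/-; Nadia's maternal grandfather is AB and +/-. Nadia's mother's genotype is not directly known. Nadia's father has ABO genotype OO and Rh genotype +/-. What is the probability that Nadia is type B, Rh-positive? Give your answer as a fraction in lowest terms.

Nadia's mother's ABO genotype from AO × AB: 1/4 AA, 1/4 AB, 1/4 AO, 1/4 BO.
Crossing each possibility with the father OO and summing P(type B): 1/4·0 + 1/4·1/2 + 1/4·0 + 1/4·1/2 = 1/4.
Similarly for Rh via the mother's Rh distribution: P(Rh+) = 3/4.
Independent loci: 1/4 × 3/4 = 3/16.

3/16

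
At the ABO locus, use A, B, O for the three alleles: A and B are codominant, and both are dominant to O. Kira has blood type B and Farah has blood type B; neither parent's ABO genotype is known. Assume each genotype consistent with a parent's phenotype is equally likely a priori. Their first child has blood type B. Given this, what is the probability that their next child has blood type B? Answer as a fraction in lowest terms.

19/20

Possible genotypes: Kira ∈ {BB, BO}; Farah ∈ {BB, BO}.
Weight each parental genotype pair by prior × P(type-B child):
  BB × BB: posterior weight 4/15; P(next child type B) = 1.
  BB × BO: posterior weight 4/15; P(next child type B) = 1.
  BO × BB: posterior weight 4/15; P(next child type B) = 1.
  BO × BO: posterior weight 1/5; P(next child type B) = 3/4.
Weighted sum = 19/20.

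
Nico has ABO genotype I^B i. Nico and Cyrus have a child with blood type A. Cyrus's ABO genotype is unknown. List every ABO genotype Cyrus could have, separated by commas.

I^A I^A, I^A I^B, I^A i

For each candidate genotype of Cyrus, check whether crossing it with I^B i can produce every observed child phenotype.
  I^A I^A → possible child types {A, AB} ✓
  I^A I^B → possible child types {A, B, AB} ✓
  I^A i → possible child types {O, A, B, AB} ✓
  I^B I^B → possible child types {B} ✗
  I^B i → possible child types {O, B} ✗
  i i → possible child types {O, B} ✗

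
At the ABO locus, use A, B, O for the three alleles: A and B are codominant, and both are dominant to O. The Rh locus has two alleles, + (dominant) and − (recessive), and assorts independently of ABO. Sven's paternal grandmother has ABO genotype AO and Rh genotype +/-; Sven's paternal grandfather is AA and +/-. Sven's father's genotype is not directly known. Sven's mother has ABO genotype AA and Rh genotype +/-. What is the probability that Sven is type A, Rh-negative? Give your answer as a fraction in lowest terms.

1/4

Sven's father's ABO genotype from AO × AA: 1/2 AA, 1/2 AO.
Crossing each possibility with the mother AA and summing P(type A): 1/2·1 + 1/2·1 = 1.
Similarly for Rh via the father's Rh distribution: P(Rh-) = 1/4.
Independent loci: 1 × 1/4 = 1/4.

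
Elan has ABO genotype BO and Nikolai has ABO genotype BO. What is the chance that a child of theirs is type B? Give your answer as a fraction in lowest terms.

3/4

ABO cross BO × BO → offspring phenotypes: 1/4 O, 3/4 B.
So P(type B) = 3/4.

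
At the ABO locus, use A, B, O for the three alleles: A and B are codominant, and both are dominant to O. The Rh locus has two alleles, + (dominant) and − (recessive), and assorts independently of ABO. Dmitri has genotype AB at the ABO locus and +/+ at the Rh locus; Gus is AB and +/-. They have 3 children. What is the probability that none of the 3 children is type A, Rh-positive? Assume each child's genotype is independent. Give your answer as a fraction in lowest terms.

ABO cross AB × AB → 1/4 A, 1/4 B, 1/2 AB.
Rh cross +/+ × +/- → 1 Rh+; so P(type A, Rh-positive) = 1/4 × 1 = 1/4 per child.
P(not type A, Rh-positive) = 3/4 for one child; (3/4)^3 = 27/64.

27/64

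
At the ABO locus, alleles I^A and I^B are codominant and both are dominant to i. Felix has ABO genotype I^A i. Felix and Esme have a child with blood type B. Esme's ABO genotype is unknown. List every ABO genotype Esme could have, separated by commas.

I^A I^B, I^B I^B, I^B i

For each candidate genotype of Esme, check whether crossing it with I^A i can produce every observed child phenotype.
  I^A I^A → possible child types {A} ✗
  I^A I^B → possible child types {A, B, AB} ✓
  I^A i → possible child types {O, A} ✗
  I^B I^B → possible child types {B, AB} ✓
  I^B i → possible child types {O, A, B, AB} ✓
  i i → possible child types {O, A} ✗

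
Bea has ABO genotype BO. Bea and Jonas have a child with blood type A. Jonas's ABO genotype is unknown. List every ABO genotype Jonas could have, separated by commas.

AA, AB, AO

For each candidate genotype of Jonas, check whether crossing it with BO can produce every observed child phenotype.
  AA → possible child types {A, AB} ✓
  AB → possible child types {A, B, AB} ✓
  AO → possible child types {O, A, B, AB} ✓
  BB → possible child types {B} ✗
  BO → possible child types {O, B} ✗
  OO → possible child types {O, B} ✗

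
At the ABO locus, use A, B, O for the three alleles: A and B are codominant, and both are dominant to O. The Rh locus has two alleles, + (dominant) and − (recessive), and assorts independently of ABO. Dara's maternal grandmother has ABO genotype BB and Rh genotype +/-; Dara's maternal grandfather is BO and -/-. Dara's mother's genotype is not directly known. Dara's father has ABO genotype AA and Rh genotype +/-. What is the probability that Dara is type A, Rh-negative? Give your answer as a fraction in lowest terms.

Dara's mother's ABO genotype from BB × BO: 1/2 BB, 1/2 BO.
Crossing each possibility with the father AA and summing P(type A): 1/2·0 + 1/2·1/2 = 1/4.
Similarly for Rh via the mother's Rh distribution: P(Rh-) = 3/8.
Independent loci: 1/4 × 3/8 = 3/32.

3/32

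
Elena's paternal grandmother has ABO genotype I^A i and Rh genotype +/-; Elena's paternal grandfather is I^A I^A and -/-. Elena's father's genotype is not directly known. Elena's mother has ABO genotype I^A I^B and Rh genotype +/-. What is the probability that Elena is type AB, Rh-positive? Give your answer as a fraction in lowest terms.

15/64

Elena's father's ABO genotype from I^A i × I^A I^A: 1/2 I^A I^A, 1/2 I^A i.
Crossing each possibility with the mother I^A I^B and summing P(type AB): 1/2·1/2 + 1/2·1/4 = 3/8.
Similarly for Rh via the father's Rh distribution: P(Rh+) = 5/8.
Independent loci: 3/8 × 5/8 = 15/64.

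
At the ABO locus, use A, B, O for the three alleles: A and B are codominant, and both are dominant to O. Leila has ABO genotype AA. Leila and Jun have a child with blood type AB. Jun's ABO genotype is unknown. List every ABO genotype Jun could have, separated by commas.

For each candidate genotype of Jun, check whether crossing it with AA can produce every observed child phenotype.
  AA → possible child types {A} ✗
  AB → possible child types {A, AB} ✓
  AO → possible child types {A} ✗
  BB → possible child types {AB} ✓
  BO → possible child types {A, AB} ✓
  OO → possible child types {A} ✗

AB, BB, BO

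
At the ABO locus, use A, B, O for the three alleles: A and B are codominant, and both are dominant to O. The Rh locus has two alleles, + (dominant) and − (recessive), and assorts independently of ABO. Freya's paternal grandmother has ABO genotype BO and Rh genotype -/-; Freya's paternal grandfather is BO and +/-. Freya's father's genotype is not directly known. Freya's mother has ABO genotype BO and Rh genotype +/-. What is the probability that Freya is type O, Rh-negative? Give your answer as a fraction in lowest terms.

Freya's father's ABO genotype from BO × BO: 1/4 BB, 1/2 BO, 1/4 OO.
Crossing each possibility with the mother BO and summing P(type O): 1/4·0 + 1/2·1/4 + 1/4·1/2 = 1/4.
Similarly for Rh via the father's Rh distribution: P(Rh-) = 3/8.
Independent loci: 1/4 × 3/8 = 3/32.

3/32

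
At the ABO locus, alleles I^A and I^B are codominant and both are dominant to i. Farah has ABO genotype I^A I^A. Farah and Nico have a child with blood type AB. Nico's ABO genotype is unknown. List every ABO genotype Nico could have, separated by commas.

For each candidate genotype of Nico, check whether crossing it with I^A I^A can produce every observed child phenotype.
  I^A I^A → possible child types {A} ✗
  I^A I^B → possible child types {A, AB} ✓
  I^A i → possible child types {A} ✗
  I^B I^B → possible child types {AB} ✓
  I^B i → possible child types {A, AB} ✓
  i i → possible child types {A} ✗

I^A I^B, I^B I^B, I^B i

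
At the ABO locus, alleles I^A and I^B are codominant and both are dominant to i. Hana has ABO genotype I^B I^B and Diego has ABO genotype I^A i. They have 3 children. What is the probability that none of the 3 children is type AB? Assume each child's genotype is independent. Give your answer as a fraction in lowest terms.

1/8

ABO cross I^B I^B × I^A i → 1/2 B, 1/2 AB.
So P(type AB) = 1/2 per child.
P(not type AB) = 1/2 for one child; (1/2)^3 = 1/8.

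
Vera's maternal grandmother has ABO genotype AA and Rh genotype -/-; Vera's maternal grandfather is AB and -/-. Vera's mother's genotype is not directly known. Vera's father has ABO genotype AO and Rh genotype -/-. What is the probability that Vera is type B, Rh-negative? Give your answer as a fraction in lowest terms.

1/8

Vera's mother's ABO genotype from AA × AB: 1/2 AA, 1/2 AB.
Crossing each possibility with the father AO and summing P(type B): 1/2·0 + 1/2·1/4 = 1/8.
Similarly for Rh via the mother's Rh distribution: P(Rh-) = 1.
Independent loci: 1/8 × 1 = 1/8.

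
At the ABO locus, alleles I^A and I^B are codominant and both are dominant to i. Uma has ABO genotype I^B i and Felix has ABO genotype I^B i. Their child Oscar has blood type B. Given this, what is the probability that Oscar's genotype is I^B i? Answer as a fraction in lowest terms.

Cross I^B i × I^B i → 1/4 I^B I^B, 1/2 I^B i, 1/4 i i.
Type-B genotypes among offspring: I^B I^B (1/4), I^B i (1/2); total 3/4.
P(I^B i | type B) = (1/2) / (3/4) = 2/3.

2/3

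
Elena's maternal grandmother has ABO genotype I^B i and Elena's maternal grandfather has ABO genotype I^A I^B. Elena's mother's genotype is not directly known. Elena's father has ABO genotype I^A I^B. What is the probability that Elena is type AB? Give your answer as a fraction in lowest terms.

3/8

Elena's mother's ABO genotype from I^B i × I^A I^B: 1/4 I^A I^B, 1/4 I^A i, 1/4 I^B I^B, 1/4 I^B i.
Crossing each possibility with the father I^A I^B and summing P(type AB): 1/4·1/2 + 1/4·1/4 + 1/4·1/2 + 1/4·1/4 = 3/8.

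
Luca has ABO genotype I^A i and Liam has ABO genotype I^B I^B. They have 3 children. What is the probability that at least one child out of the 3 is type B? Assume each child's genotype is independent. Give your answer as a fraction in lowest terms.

7/8

ABO cross I^A i × I^B I^B → 1/2 B, 1/2 AB.
So P(type B) = 1/2 per child.
P(none) = (1/2)^3 = 1/8; P(at least one) = 1 − 1/8 = 7/8.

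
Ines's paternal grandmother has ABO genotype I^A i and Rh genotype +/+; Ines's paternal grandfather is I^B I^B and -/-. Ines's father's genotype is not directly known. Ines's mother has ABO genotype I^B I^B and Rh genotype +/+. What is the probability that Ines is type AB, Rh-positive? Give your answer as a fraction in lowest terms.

Ines's father's ABO genotype from I^A i × I^B I^B: 1/2 I^A I^B, 1/2 I^B i.
Crossing each possibility with the mother I^B I^B and summing P(type AB): 1/2·1/2 + 1/2·0 = 1/4.
Similarly for Rh via the father's Rh distribution: P(Rh+) = 1.
Independent loci: 1/4 × 1 = 1/4.

1/4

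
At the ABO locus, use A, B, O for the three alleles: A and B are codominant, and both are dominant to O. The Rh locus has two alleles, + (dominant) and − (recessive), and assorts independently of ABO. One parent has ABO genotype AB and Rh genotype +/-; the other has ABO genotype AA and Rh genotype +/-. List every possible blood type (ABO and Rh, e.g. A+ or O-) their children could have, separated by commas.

A+, A-, AB+, AB-

Gametes from AB × AA give offspring ABO genotypes AA, AB, i.e. phenotypes A, AB.
Rh cross +/- × +/- → phenotypes Rh+, Rh-.
Combining independently: A+, A-, AB+, AB-.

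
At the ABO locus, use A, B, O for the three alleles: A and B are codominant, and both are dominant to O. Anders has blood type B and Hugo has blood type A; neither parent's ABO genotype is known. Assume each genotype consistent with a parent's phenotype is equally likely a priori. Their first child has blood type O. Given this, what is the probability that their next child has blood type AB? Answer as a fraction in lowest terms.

Possible genotypes: Anders ∈ {BB, BO}; Hugo ∈ {AA, AO}.
Weight each parental genotype pair by prior × P(type-O child):
  BO × AO: posterior weight 1; P(next child type AB) = 1/4.
Weighted sum = 1/4.

1/4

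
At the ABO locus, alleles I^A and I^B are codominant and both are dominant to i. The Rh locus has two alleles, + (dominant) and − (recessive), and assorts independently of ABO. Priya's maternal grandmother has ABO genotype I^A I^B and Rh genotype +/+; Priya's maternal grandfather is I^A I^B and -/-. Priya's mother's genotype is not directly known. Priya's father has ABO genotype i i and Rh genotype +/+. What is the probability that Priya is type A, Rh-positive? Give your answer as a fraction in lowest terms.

Priya's mother's ABO genotype from I^A I^B × I^A I^B: 1/4 I^A I^A, 1/2 I^A I^B, 1/4 I^B I^B.
Crossing each possibility with the father i i and summing P(type A): 1/4·1 + 1/2·1/2 + 1/4·0 = 1/2.
Similarly for Rh via the mother's Rh distribution: P(Rh+) = 1.
Independent loci: 1/2 × 1 = 1/2.

1/2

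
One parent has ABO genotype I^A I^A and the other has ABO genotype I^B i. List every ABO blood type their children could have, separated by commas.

A, AB

Gametes from I^A I^A × I^B i give offspring ABO genotypes I^A I^B, I^A i, i.e. phenotypes A, AB.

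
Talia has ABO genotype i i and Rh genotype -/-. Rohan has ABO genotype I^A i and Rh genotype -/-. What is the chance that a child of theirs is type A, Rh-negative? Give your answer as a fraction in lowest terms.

1/2

ABO cross i i × I^A i → offspring phenotypes: 1/2 O, 1/2 A.
Rh cross -/- × -/- → 1 Rh-.
Independent loci: P(type A, Rh-negative) = 1/2 × 1 = 1/2.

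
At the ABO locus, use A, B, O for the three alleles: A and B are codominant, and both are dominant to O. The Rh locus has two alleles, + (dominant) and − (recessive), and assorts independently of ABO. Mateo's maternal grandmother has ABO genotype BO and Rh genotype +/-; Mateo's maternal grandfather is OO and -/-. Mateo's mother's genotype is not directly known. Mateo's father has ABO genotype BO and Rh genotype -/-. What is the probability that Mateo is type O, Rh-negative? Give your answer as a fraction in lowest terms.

9/32

Mateo's mother's ABO genotype from BO × OO: 1/2 BO, 1/2 OO.
Crossing each possibility with the father BO and summing P(type O): 1/2·1/4 + 1/2·1/2 = 3/8.
Similarly for Rh via the mother's Rh distribution: P(Rh-) = 3/4.
Independent loci: 3/8 × 3/4 = 9/32.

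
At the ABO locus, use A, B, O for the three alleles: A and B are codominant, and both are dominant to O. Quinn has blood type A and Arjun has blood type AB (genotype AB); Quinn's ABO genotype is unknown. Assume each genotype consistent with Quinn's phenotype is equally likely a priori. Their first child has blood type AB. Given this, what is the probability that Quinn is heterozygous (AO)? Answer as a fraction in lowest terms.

Possible genotypes: Quinn ∈ {AA, AO}; Arjun ∈ {AB}.
Weight each parental genotype pair by prior × P(type-AB child):
  AA × AB: posterior weight 2/3.
  AO × AB: posterior weight 1/3.
Sum the posterior weight over pairs where Quinn is AO: 1/3.

1/3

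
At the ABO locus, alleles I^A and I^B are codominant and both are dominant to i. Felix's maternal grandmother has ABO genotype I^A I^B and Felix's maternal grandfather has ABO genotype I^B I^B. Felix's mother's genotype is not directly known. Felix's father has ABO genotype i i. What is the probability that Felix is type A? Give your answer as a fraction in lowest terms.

Felix's mother's ABO genotype from I^A I^B × I^B I^B: 1/2 I^A I^B, 1/2 I^B I^B.
Crossing each possibility with the father i i and summing P(type A): 1/2·1/2 + 1/2·0 = 1/4.

1/4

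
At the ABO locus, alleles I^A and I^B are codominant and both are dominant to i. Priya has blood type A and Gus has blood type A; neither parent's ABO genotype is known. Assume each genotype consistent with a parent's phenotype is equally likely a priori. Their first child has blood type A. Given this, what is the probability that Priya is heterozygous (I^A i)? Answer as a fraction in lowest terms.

Possible genotypes: Priya ∈ {I^A I^A, I^A i}; Gus ∈ {I^A I^A, I^A i}.
Weight each parental genotype pair by prior × P(type-A child):
  I^A I^A × I^A I^A: posterior weight 4/15.
  I^A I^A × I^A i: posterior weight 4/15.
  I^A i × I^A I^A: posterior weight 4/15.
  I^A i × I^A i: posterior weight 1/5.
Sum the posterior weight over pairs where Priya is I^A i: 7/15.

7/15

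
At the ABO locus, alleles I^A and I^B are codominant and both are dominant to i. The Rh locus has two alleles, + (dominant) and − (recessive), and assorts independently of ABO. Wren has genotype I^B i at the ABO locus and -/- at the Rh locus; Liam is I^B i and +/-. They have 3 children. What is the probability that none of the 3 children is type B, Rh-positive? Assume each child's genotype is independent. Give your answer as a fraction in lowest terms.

125/512

ABO cross I^B i × I^B i → 1/4 O, 3/4 B.
Rh cross -/- × +/- → 1/2 Rh+, 1/2 Rh-; so P(type B, Rh-positive) = 3/4 × 1/2 = 3/8 per child.
P(not type B, Rh-positive) = 5/8 for one child; (5/8)^3 = 125/512.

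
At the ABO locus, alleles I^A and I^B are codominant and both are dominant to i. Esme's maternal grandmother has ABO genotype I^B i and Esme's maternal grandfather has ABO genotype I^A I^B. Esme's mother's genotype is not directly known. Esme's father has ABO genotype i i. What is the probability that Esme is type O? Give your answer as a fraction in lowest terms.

Esme's mother's ABO genotype from I^B i × I^A I^B: 1/4 I^A I^B, 1/4 I^A i, 1/4 I^B I^B, 1/4 I^B i.
Crossing each possibility with the father i i and summing P(type O): 1/4·0 + 1/4·1/2 + 1/4·0 + 1/4·1/2 = 1/4.

1/4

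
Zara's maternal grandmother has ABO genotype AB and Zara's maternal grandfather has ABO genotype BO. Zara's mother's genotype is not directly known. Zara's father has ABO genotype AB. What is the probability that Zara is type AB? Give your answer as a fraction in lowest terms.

Zara's mother's ABO genotype from AB × BO: 1/4 AB, 1/4 AO, 1/4 BB, 1/4 BO.
Crossing each possibility with the father AB and summing P(type AB): 1/4·1/2 + 1/4·1/4 + 1/4·1/2 + 1/4·1/4 = 3/8.

3/8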